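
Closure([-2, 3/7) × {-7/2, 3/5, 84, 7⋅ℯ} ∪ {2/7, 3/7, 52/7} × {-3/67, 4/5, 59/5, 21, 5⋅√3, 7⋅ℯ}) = ([-2, 3/7] × {-7/2, 3/5, 84, 7⋅ℯ}) ∪ ({2/7, 3/7, 52/7} × {-3/67, 4/5, 59/5, 21, 5⋅√3, 7⋅ℯ})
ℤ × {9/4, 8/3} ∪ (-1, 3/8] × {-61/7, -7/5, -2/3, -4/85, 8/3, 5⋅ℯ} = (ℤ × {9/4, 8/3}) ∪ ((-1, 3/8] × {-61/7, -7/5, -2/3, -4/85, 8/3, 5⋅ℯ})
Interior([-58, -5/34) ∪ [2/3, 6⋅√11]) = (-58, -5/34) ∪ (2/3, 6⋅√11)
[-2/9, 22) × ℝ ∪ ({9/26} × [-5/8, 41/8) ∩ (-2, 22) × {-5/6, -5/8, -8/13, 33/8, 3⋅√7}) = [-2/9, 22) × ℝ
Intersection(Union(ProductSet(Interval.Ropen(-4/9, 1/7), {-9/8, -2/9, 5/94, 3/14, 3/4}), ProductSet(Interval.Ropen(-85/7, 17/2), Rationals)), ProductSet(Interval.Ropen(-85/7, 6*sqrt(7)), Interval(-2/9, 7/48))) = ProductSet(Interval.Ropen(-85/7, 17/2), Intersection(Interval(-2/9, 7/48), Rationals))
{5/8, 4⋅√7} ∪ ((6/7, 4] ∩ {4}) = {5/8, 4, 4⋅√7}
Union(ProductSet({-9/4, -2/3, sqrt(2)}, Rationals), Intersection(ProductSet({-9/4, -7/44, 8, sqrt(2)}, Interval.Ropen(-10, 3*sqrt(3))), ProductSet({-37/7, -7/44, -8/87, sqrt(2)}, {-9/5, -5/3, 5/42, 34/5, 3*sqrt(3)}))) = Union(ProductSet({-7/44, sqrt(2)}, {-9/5, -5/3, 5/42}), ProductSet({-9/4, -2/3, sqrt(2)}, Rationals))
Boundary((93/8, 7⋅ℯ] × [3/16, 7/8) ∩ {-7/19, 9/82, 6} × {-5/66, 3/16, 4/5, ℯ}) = ∅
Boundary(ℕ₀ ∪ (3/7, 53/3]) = {3/7, 53/3} ∪ (ℕ₀ \ (3/7, 53/3))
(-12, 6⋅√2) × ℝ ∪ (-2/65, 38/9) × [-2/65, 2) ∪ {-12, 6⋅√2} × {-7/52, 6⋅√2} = ((-12, 6⋅√2) × ℝ) ∪ ({-12, 6⋅√2} × {-7/52, 6⋅√2})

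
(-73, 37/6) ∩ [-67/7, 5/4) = [-67/7, 5/4)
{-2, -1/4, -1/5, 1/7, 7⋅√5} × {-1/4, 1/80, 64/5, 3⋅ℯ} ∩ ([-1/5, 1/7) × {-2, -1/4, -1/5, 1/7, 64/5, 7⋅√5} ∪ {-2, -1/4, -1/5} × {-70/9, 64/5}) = ({-1/5} × {-1/4, 64/5}) ∪ ({-2, -1/4, -1/5} × {64/5})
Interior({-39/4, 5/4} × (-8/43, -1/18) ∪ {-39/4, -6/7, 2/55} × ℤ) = ∅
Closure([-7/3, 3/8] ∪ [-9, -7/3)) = [-9, 3/8]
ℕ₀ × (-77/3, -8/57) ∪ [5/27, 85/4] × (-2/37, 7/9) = (ℕ₀ × (-77/3, -8/57)) ∪ ([5/27, 85/4] × (-2/37, 7/9))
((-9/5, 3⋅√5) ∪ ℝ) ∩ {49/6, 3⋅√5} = {49/6, 3⋅√5}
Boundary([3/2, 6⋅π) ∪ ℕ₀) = {3/2, 6⋅π} ∪ (ℕ₀ \ (3/2, 6⋅π))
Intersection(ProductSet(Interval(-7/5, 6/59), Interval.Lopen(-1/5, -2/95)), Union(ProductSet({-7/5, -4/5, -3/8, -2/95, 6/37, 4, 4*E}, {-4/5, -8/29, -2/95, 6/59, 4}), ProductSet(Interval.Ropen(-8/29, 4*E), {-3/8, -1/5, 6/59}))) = ProductSet({-7/5, -4/5, -3/8, -2/95}, {-2/95})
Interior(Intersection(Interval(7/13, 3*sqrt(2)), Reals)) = Interval.open(7/13, 3*sqrt(2))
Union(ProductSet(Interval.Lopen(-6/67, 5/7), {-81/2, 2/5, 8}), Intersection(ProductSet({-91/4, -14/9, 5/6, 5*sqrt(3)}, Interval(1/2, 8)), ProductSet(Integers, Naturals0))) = ProductSet(Interval.Lopen(-6/67, 5/7), {-81/2, 2/5, 8})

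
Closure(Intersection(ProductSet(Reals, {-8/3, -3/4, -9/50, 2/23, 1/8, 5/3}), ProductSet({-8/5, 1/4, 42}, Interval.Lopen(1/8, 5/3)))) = ProductSet({-8/5, 1/4, 42}, {5/3})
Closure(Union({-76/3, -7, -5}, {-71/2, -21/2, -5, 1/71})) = {-71/2, -76/3, -21/2, -7, -5, 1/71}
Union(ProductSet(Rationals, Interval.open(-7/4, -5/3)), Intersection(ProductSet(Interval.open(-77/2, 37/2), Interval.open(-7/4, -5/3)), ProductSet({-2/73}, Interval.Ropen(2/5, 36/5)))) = ProductSet(Rationals, Interval.open(-7/4, -5/3))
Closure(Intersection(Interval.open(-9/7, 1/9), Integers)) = Range(-1, 1, 1)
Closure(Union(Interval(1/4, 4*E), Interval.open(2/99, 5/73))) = Union(Interval(2/99, 5/73), Interval(1/4, 4*E))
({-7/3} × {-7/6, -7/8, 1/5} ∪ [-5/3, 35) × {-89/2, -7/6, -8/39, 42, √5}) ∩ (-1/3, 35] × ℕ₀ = (-1/3, 35) × {42}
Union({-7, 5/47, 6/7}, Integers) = Union({5/47, 6/7}, Integers)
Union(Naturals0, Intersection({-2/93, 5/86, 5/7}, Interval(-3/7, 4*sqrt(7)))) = Union({-2/93, 5/86, 5/7}, Naturals0)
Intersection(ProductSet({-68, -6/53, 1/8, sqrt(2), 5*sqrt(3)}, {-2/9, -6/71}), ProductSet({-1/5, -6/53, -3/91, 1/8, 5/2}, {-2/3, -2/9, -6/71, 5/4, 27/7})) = ProductSet({-6/53, 1/8}, {-2/9, -6/71})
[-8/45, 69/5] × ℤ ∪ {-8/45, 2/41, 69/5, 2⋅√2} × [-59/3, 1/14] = ([-8/45, 69/5] × ℤ) ∪ ({-8/45, 2/41, 69/5, 2⋅√2} × [-59/3, 1/14])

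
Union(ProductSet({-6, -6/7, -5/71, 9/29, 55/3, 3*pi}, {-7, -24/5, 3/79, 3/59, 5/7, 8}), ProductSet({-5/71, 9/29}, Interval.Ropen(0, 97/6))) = Union(ProductSet({-5/71, 9/29}, Interval.Ropen(0, 97/6)), ProductSet({-6, -6/7, -5/71, 9/29, 55/3, 3*pi}, {-7, -24/5, 3/79, 3/59, 5/7, 8}))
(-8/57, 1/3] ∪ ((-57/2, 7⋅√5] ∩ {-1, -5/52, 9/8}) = {-1, 9/8} ∪ (-8/57, 1/3]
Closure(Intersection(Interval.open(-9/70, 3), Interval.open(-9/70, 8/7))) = Interval(-9/70, 8/7)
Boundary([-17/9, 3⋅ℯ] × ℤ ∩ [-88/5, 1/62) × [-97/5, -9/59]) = [-17/9, 1/62] × {-19, -18, …, -1}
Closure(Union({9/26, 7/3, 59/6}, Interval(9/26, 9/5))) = Union({7/3, 59/6}, Interval(9/26, 9/5))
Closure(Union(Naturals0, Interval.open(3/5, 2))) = Union(Complement(Naturals0, Interval.open(3/5, 2)), Interval(3/5, 2), Naturals0)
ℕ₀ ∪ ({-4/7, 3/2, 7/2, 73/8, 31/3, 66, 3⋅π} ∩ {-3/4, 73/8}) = ℕ₀ ∪ {73/8}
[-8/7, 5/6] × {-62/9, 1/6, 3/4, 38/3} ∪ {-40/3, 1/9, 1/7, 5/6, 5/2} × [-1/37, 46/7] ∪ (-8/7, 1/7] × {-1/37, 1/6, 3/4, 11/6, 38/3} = ([-8/7, 5/6] × {-62/9, 1/6, 3/4, 38/3}) ∪ ({-40/3, 1/9, 1/7, 5/6, 5/2} × [-1/37, 46/7]) ∪ ((-8/7, 1/7] × {-1/37, 1/6, 3/4, 11/6, 38/3})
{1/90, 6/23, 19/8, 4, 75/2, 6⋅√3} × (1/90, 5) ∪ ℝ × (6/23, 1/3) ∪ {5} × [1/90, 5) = (ℝ × (6/23, 1/3)) ∪ ({5} × [1/90, 5)) ∪ ({1/90, 6/23, 19/8, 4, 75/2, 6⋅√3} × (1/90, 5))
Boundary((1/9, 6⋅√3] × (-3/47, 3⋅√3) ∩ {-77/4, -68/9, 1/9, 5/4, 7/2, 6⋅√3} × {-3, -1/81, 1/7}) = {5/4, 7/2, 6⋅√3} × {-1/81, 1/7}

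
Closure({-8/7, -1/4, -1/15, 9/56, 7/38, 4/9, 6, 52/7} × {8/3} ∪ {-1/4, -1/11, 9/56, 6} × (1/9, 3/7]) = ({-1/4, -1/11, 9/56, 6} × [1/9, 3/7]) ∪ ({-8/7, -1/4, -1/15, 9/56, 7/38, 4/9, 6, 52/7} × {8/3})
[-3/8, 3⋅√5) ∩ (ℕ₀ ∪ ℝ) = [-3/8, 3⋅√5)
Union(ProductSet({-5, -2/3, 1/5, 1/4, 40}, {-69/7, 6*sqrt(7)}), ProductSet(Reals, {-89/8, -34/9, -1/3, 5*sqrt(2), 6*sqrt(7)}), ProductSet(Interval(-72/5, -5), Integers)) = Union(ProductSet({-5, -2/3, 1/5, 1/4, 40}, {-69/7, 6*sqrt(7)}), ProductSet(Interval(-72/5, -5), Integers), ProductSet(Reals, {-89/8, -34/9, -1/3, 5*sqrt(2), 6*sqrt(7)}))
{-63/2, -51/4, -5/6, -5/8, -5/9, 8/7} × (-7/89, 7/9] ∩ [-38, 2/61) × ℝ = {-63/2, -51/4, -5/6, -5/8, -5/9} × (-7/89, 7/9]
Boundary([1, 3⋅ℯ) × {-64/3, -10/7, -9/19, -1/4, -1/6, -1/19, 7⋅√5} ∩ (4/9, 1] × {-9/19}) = {1} × {-9/19}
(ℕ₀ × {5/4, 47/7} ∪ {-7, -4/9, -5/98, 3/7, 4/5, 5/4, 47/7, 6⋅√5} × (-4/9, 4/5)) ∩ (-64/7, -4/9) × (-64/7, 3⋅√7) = {-7} × (-4/9, 4/5)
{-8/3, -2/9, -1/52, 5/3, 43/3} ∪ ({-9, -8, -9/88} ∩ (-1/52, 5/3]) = {-8/3, -2/9, -1/52, 5/3, 43/3}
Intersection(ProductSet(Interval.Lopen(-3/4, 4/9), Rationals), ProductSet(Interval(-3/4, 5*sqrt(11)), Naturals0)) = ProductSet(Interval.Lopen(-3/4, 4/9), Naturals0)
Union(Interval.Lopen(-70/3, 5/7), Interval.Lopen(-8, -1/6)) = Interval.Lopen(-70/3, 5/7)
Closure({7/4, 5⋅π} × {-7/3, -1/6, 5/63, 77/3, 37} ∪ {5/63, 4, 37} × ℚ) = ({5/63, 4, 37} × ℝ) ∪ ({7/4, 5⋅π} × {-7/3, -1/6, 5/63, 77/3, 37})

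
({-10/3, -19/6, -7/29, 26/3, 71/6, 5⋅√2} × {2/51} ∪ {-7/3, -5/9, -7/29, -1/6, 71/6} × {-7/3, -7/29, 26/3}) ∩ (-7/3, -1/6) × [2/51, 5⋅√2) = {-7/29} × {2/51}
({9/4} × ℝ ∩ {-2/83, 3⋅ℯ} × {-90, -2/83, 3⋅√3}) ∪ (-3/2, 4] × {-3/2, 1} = (-3/2, 4] × {-3/2, 1}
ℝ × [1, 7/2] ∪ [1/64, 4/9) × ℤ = ([1/64, 4/9) × ℤ) ∪ (ℝ × [1, 7/2])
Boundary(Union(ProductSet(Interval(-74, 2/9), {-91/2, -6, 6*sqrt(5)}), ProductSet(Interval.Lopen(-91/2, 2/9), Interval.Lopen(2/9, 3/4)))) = Union(ProductSet({-91/2, 2/9}, Interval(2/9, 3/4)), ProductSet(Interval(-74, 2/9), {-91/2, -6, 6*sqrt(5)}), ProductSet(Interval(-91/2, 2/9), {2/9, 3/4}))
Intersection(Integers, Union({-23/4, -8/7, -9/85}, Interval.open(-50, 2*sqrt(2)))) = Range(-49, 3, 1)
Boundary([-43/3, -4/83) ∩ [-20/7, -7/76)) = {-20/7, -7/76}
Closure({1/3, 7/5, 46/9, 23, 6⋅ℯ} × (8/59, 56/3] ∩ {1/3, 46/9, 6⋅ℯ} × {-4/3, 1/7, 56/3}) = {1/3, 46/9, 6⋅ℯ} × {1/7, 56/3}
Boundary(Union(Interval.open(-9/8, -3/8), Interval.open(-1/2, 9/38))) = {-9/8, 9/38}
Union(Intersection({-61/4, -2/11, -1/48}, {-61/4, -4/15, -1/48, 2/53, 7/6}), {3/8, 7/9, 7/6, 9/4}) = {-61/4, -1/48, 3/8, 7/9, 7/6, 9/4}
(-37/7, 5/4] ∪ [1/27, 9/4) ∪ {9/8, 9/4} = (-37/7, 9/4]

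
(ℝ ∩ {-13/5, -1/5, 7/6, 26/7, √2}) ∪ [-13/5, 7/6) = [-13/5, 7/6] ∪ {26/7, √2}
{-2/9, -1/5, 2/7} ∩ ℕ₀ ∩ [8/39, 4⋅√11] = ∅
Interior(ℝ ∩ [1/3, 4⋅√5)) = (1/3, 4⋅√5)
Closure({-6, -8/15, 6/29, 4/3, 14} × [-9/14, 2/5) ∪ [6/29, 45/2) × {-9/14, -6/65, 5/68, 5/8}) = ([6/29, 45/2] × {-9/14, -6/65, 5/68, 5/8}) ∪ ({-6, -8/15, 6/29, 4/3, 14} × [-9/14, 2/5])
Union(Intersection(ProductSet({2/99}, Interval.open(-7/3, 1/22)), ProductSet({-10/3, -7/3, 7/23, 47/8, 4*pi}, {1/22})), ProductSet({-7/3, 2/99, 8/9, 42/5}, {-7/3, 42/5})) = ProductSet({-7/3, 2/99, 8/9, 42/5}, {-7/3, 42/5})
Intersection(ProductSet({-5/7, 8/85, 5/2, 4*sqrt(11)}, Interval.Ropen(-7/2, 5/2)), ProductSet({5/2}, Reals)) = ProductSet({5/2}, Interval.Ropen(-7/2, 5/2))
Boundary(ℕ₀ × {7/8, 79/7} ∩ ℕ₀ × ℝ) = ℕ₀ × {7/8, 79/7}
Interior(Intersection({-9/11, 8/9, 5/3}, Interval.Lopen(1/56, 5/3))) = EmptySet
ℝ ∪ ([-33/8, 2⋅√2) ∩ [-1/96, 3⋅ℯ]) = (-∞, ∞)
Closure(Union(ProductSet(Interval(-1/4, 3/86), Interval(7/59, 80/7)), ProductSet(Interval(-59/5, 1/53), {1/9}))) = Union(ProductSet(Interval(-59/5, 1/53), {1/9}), ProductSet(Interval(-1/4, 3/86), Interval(7/59, 80/7)))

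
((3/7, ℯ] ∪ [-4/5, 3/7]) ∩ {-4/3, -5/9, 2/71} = {-5/9, 2/71}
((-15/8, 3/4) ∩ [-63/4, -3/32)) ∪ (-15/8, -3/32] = (-15/8, -3/32]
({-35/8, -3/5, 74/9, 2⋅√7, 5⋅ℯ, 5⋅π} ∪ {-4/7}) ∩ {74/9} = {74/9}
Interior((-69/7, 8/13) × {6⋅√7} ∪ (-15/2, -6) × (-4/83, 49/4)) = (-15/2, -6) × (-4/83, 49/4)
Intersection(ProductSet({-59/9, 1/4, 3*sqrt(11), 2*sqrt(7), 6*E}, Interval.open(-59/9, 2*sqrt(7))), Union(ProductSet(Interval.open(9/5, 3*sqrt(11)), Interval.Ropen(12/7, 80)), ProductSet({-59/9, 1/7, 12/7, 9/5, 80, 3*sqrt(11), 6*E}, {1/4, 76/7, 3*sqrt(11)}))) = Union(ProductSet({2*sqrt(7)}, Interval.Ropen(12/7, 2*sqrt(7))), ProductSet({-59/9, 3*sqrt(11), 6*E}, {1/4}))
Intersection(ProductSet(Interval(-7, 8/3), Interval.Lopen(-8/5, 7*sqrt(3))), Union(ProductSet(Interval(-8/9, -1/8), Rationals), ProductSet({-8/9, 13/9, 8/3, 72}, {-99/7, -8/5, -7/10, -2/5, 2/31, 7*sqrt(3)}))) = Union(ProductSet({-8/9, 13/9, 8/3}, {-7/10, -2/5, 2/31, 7*sqrt(3)}), ProductSet(Interval(-8/9, -1/8), Intersection(Interval.Lopen(-8/5, 7*sqrt(3)), Rationals)))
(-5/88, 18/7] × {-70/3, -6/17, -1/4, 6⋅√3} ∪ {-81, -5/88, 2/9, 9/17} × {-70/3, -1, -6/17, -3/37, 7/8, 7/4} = ({-81, -5/88, 2/9, 9/17} × {-70/3, -1, -6/17, -3/37, 7/8, 7/4}) ∪ ((-5/88, 18/7] × {-70/3, -6/17, -1/4, 6⋅√3})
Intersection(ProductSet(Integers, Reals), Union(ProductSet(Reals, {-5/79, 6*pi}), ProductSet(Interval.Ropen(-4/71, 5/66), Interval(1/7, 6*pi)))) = Union(ProductSet(Integers, {-5/79, 6*pi}), ProductSet(Range(0, 1, 1), Interval(1/7, 6*pi)))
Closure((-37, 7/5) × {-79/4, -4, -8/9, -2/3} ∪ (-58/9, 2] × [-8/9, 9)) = ({-58/9, 2} × [-8/9, 9]) ∪ ([-58/9, 2] × {-8/9, 9}) ∪ ([-37, 7/5] × {-79/4, -4, -8/9}) ∪ ([-37, 7/5) × {-79/4, -4, -8/9, -2/3}) ∪ ((-58/9, 2] × [-8/9, 9))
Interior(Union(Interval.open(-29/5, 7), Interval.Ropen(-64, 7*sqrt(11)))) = Interval.open(-64, 7*sqrt(11))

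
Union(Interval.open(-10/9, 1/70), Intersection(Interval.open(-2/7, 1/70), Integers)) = Union(Interval.open(-10/9, 1/70), Range(0, 1, 1))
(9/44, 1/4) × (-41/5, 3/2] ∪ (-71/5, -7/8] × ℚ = ((-71/5, -7/8] × ℚ) ∪ ((9/44, 1/4) × (-41/5, 3/2])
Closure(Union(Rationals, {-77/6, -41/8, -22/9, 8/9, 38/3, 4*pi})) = Reals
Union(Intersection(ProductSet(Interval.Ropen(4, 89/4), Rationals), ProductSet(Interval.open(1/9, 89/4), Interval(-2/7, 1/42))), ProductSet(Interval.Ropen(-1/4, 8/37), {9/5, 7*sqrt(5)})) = Union(ProductSet(Interval.Ropen(-1/4, 8/37), {9/5, 7*sqrt(5)}), ProductSet(Interval.Ropen(4, 89/4), Intersection(Interval(-2/7, 1/42), Rationals)))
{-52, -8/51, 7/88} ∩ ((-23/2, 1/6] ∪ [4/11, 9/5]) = {-8/51, 7/88}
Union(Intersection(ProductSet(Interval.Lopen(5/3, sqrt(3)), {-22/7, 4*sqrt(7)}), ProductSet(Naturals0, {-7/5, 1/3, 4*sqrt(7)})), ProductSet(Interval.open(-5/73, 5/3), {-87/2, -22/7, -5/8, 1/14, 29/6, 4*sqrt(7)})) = ProductSet(Interval.open(-5/73, 5/3), {-87/2, -22/7, -5/8, 1/14, 29/6, 4*sqrt(7)})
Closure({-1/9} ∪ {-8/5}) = {-8/5, -1/9}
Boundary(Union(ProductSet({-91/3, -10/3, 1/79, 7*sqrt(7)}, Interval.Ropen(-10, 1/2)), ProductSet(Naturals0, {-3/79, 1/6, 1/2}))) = Union(ProductSet({-91/3, -10/3, 1/79, 7*sqrt(7)}, Interval(-10, 1/2)), ProductSet(Naturals0, {-3/79, 1/6, 1/2}))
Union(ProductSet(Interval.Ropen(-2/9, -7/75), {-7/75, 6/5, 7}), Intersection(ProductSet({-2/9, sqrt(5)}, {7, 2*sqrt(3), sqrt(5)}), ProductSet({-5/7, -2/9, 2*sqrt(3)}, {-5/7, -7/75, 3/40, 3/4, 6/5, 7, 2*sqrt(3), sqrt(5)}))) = Union(ProductSet({-2/9}, {7, 2*sqrt(3), sqrt(5)}), ProductSet(Interval.Ropen(-2/9, -7/75), {-7/75, 6/5, 7}))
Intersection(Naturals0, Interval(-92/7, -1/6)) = EmptySet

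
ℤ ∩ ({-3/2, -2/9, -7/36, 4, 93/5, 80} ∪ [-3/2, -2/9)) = {-1} ∪ {4, 80}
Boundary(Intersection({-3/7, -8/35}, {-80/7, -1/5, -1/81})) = EmptySet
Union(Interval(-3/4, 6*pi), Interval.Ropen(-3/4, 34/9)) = Interval(-3/4, 6*pi)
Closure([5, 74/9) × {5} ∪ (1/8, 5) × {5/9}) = ([1/8, 5] × {5/9}) ∪ ([5, 74/9] × {5})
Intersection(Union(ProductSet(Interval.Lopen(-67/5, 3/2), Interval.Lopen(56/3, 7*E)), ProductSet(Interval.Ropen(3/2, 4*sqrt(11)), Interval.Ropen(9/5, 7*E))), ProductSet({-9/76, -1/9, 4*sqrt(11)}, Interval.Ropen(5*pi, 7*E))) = ProductSet({-9/76, -1/9}, Interval.open(56/3, 7*E))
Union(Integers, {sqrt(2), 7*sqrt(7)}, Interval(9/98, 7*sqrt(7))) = Union(Integers, Interval(9/98, 7*sqrt(7)))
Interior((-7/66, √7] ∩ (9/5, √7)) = (9/5, √7)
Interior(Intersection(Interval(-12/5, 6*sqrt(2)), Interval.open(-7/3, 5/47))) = Interval.open(-7/3, 5/47)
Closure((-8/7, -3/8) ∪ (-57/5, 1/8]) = [-57/5, 1/8]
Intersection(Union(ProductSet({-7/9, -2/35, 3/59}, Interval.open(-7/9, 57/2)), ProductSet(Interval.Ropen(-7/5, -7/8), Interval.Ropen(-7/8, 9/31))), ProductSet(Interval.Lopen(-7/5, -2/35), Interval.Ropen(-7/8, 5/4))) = Union(ProductSet({-7/9, -2/35}, Interval.open(-7/9, 5/4)), ProductSet(Interval.open(-7/5, -7/8), Interval.Ropen(-7/8, 9/31)))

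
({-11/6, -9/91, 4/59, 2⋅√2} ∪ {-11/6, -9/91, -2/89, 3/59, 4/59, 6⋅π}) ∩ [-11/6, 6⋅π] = {-11/6, -9/91, -2/89, 3/59, 4/59, 2⋅√2, 6⋅π}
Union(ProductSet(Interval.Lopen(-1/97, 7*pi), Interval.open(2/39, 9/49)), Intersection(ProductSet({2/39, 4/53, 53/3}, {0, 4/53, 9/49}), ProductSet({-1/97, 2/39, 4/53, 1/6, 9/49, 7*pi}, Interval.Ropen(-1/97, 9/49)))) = Union(ProductSet({2/39, 4/53}, {0, 4/53}), ProductSet(Interval.Lopen(-1/97, 7*pi), Interval.open(2/39, 9/49)))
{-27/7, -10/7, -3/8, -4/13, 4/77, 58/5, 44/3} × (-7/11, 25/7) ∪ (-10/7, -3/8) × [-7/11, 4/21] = ((-10/7, -3/8) × [-7/11, 4/21]) ∪ ({-27/7, -10/7, -3/8, -4/13, 4/77, 58/5, 44/3} × (-7/11, 25/7))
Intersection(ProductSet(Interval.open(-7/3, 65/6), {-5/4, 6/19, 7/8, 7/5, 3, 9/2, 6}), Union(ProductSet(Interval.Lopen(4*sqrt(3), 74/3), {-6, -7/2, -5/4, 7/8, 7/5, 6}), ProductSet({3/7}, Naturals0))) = Union(ProductSet({3/7}, {3, 6}), ProductSet(Interval.open(4*sqrt(3), 65/6), {-5/4, 7/8, 7/5, 6}))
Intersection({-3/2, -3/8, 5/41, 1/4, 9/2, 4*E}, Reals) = {-3/2, -3/8, 5/41, 1/4, 9/2, 4*E}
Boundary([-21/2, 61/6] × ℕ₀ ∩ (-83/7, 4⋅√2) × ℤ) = [-21/2, 4⋅√2] × ℕ₀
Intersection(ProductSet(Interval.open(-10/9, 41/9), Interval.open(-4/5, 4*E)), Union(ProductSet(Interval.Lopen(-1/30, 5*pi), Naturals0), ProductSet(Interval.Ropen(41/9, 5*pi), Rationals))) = ProductSet(Interval.open(-1/30, 41/9), Range(0, 11, 1))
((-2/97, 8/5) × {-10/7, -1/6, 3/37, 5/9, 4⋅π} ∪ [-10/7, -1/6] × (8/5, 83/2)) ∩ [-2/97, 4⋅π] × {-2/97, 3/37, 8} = (-2/97, 8/5) × {3/37}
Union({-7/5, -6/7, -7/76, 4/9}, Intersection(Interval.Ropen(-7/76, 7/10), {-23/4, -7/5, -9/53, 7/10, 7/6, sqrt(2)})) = {-7/5, -6/7, -7/76, 4/9}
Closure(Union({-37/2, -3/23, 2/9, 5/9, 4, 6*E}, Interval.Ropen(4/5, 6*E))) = Union({-37/2, -3/23, 2/9, 5/9}, Interval(4/5, 6*E))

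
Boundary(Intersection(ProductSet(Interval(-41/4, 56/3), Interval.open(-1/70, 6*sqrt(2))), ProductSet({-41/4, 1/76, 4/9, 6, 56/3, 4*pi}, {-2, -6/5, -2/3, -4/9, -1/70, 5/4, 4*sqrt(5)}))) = ProductSet({-41/4, 1/76, 4/9, 6, 56/3, 4*pi}, {5/4})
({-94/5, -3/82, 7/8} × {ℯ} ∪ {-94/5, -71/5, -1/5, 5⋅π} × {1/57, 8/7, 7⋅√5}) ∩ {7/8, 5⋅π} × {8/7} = {5⋅π} × {8/7}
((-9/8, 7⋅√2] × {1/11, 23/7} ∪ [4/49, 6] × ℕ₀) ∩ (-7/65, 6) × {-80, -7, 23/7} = (-7/65, 6) × {23/7}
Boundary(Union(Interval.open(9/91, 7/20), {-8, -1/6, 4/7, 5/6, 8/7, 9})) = {-8, -1/6, 9/91, 7/20, 4/7, 5/6, 8/7, 9}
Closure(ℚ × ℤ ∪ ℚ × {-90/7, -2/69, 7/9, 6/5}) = ℝ × (ℤ ∪ {-90/7, -2/69, 7/9, 6/5})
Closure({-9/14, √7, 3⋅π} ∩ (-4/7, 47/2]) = {√7, 3⋅π}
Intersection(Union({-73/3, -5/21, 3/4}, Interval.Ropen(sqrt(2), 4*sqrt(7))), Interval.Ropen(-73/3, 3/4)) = {-73/3, -5/21}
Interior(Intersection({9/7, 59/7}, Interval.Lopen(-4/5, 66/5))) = EmptySet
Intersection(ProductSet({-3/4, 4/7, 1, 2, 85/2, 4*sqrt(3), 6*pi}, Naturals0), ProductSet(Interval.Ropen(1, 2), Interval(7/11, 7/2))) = ProductSet({1}, Range(1, 4, 1))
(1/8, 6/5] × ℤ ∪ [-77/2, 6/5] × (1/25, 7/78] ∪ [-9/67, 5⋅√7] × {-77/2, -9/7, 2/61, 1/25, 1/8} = ((1/8, 6/5] × ℤ) ∪ ([-77/2, 6/5] × (1/25, 7/78]) ∪ ([-9/67, 5⋅√7] × {-77/2, -9/7, 2/61, 1/25, 1/8})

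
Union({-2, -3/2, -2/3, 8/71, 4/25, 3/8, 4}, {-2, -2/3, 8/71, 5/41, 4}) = {-2, -3/2, -2/3, 8/71, 5/41, 4/25, 3/8, 4}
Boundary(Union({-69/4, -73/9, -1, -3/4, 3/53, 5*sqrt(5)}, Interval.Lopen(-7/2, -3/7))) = {-69/4, -73/9, -7/2, -3/7, 3/53, 5*sqrt(5)}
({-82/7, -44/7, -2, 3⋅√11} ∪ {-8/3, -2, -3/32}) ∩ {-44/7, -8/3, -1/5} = {-44/7, -8/3}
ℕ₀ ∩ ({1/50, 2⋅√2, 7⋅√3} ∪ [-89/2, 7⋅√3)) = {0, 1, …, 12}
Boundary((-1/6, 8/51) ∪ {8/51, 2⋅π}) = {-1/6, 8/51, 2⋅π}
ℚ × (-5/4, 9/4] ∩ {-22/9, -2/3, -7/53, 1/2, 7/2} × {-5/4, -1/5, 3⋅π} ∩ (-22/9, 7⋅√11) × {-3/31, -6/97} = ∅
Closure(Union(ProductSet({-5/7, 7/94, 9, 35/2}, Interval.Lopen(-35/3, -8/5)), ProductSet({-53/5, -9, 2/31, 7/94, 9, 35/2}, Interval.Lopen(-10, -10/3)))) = Union(ProductSet({-5/7, 7/94, 9, 35/2}, Interval(-35/3, -8/5)), ProductSet({-53/5, -9, 2/31, 7/94, 9, 35/2}, Interval(-10, -10/3)))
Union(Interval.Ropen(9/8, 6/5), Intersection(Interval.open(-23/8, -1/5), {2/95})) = Interval.Ropen(9/8, 6/5)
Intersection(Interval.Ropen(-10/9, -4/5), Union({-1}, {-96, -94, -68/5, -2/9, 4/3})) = {-1}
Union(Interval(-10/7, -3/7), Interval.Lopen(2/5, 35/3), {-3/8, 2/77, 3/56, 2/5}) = Union({-3/8, 2/77, 3/56}, Interval(-10/7, -3/7), Interval(2/5, 35/3))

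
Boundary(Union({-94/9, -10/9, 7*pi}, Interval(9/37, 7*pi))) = {-94/9, -10/9, 9/37, 7*pi}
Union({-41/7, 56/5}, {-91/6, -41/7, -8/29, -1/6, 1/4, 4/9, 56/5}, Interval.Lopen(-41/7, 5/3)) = Union({-91/6, 56/5}, Interval(-41/7, 5/3))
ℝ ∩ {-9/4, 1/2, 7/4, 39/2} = {-9/4, 1/2, 7/4, 39/2}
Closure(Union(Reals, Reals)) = Reals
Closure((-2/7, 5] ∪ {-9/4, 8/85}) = {-9/4} ∪ [-2/7, 5]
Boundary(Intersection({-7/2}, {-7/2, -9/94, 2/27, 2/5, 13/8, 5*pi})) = {-7/2}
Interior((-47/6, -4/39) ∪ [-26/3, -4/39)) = (-26/3, -4/39)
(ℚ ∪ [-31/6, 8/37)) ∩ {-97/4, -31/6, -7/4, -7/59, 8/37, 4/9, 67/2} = {-97/4, -31/6, -7/4, -7/59, 8/37, 4/9, 67/2}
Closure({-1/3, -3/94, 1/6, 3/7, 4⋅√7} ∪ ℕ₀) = {-1/3, -3/94, 1/6, 3/7, 4⋅√7} ∪ ℕ₀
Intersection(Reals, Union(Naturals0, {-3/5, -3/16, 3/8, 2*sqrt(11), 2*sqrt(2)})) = Union({-3/5, -3/16, 3/8, 2*sqrt(11), 2*sqrt(2)}, Naturals0)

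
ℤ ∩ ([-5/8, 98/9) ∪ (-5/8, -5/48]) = {0, 1, …, 10}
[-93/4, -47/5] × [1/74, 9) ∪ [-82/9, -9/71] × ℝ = ([-82/9, -9/71] × ℝ) ∪ ([-93/4, -47/5] × [1/74, 9))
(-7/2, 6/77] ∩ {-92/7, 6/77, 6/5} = {6/77}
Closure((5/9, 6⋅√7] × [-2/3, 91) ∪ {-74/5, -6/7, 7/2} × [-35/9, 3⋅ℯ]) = ({-74/5, -6/7, 7/2} × [-35/9, 3⋅ℯ]) ∪ ({5/9, 6⋅√7} × [-2/3, 91]) ∪ ([5/9, 6⋅√7] × {-2/3, 91}) ∪ ((5/9, 6⋅√7] × [-2/3, 91))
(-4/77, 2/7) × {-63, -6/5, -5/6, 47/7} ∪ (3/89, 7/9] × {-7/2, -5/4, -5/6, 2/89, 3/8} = ((-4/77, 2/7) × {-63, -6/5, -5/6, 47/7}) ∪ ((3/89, 7/9] × {-7/2, -5/4, -5/6, 2/89, 3/8})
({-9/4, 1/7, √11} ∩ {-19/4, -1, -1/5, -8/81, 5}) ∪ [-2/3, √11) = [-2/3, √11)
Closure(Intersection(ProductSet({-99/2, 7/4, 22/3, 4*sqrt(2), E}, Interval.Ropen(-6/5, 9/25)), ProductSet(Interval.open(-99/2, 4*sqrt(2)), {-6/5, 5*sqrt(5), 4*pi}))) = ProductSet({7/4, E}, {-6/5})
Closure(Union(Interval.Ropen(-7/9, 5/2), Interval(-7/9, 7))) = Interval(-7/9, 7)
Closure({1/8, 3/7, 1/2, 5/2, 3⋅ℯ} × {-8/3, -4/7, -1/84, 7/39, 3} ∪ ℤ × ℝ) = (ℤ × ℝ) ∪ ({1/8, 3/7, 1/2, 5/2, 3⋅ℯ} × {-8/3, -4/7, -1/84, 7/39, 3})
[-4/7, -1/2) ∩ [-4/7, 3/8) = [-4/7, -1/2)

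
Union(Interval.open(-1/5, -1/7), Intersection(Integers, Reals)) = Union(Integers, Interval.open(-1/5, -1/7))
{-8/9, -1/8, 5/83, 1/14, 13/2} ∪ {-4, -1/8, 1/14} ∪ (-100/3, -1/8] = (-100/3, -1/8] ∪ {5/83, 1/14, 13/2}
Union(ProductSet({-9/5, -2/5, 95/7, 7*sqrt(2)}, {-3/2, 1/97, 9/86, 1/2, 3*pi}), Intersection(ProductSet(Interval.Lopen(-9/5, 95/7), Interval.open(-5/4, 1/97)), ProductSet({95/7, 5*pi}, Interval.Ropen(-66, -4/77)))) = Union(ProductSet({95/7}, Interval.open(-5/4, -4/77)), ProductSet({-9/5, -2/5, 95/7, 7*sqrt(2)}, {-3/2, 1/97, 9/86, 1/2, 3*pi}))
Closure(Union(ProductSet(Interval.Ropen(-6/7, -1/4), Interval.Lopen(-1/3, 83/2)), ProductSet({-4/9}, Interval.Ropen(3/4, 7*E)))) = Union(ProductSet({-6/7, -1/4}, Interval(-1/3, 83/2)), ProductSet(Interval(-6/7, -1/4), {-1/3, 83/2}), ProductSet(Interval.Ropen(-6/7, -1/4), Interval.Lopen(-1/3, 83/2)))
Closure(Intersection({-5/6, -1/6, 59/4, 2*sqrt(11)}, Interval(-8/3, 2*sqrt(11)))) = {-5/6, -1/6, 2*sqrt(11)}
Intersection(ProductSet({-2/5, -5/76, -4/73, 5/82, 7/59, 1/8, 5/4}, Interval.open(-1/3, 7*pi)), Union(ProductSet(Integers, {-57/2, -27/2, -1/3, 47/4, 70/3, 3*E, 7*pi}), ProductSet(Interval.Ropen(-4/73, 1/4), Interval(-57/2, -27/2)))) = EmptySet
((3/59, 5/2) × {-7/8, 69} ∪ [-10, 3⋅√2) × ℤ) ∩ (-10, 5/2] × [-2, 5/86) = ((3/59, 5/2) × {-7/8}) ∪ ((-10, 5/2] × {-2, -1, 0})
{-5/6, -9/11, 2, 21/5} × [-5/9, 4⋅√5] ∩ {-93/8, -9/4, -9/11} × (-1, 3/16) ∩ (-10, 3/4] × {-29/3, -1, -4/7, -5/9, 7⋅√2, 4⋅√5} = {-9/11} × {-5/9}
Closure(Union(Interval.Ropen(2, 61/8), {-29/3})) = Union({-29/3}, Interval(2, 61/8))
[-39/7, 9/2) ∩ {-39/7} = {-39/7}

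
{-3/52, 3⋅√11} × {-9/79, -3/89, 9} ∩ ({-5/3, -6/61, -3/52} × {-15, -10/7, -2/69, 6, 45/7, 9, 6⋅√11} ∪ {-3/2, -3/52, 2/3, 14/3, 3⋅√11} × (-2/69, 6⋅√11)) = {-3/52, 3⋅√11} × {9}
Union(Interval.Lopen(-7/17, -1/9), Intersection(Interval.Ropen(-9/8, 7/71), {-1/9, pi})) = Interval.Lopen(-7/17, -1/9)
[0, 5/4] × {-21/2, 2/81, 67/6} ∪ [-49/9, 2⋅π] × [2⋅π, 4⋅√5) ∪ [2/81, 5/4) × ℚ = ([2/81, 5/4) × ℚ) ∪ ([0, 5/4] × {-21/2, 2/81, 67/6}) ∪ ([-49/9, 2⋅π] × [2⋅π, 4⋅√5))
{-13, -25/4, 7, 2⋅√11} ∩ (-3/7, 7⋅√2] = {7, 2⋅√11}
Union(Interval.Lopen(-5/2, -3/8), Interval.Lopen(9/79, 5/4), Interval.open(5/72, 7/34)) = Union(Interval.Lopen(-5/2, -3/8), Interval.Lopen(5/72, 5/4))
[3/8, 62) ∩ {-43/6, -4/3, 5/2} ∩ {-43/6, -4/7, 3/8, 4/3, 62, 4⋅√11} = ∅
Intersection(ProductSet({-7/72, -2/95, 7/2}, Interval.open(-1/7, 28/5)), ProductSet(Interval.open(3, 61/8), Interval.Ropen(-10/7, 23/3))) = ProductSet({7/2}, Interval.open(-1/7, 28/5))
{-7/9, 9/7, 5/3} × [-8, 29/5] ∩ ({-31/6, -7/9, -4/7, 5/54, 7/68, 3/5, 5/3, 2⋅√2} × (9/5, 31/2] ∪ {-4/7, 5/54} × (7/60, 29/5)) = {-7/9, 5/3} × (9/5, 29/5]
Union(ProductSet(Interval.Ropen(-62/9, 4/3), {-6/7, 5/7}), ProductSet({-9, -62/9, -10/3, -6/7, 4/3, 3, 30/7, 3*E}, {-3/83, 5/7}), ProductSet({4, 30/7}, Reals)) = Union(ProductSet({4, 30/7}, Reals), ProductSet({-9, -62/9, -10/3, -6/7, 4/3, 3, 30/7, 3*E}, {-3/83, 5/7}), ProductSet(Interval.Ropen(-62/9, 4/3), {-6/7, 5/7}))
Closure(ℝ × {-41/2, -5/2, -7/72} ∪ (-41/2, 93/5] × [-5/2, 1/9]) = ((-∞, ∞) × {-41/2, -5/2, -7/72}) ∪ ([-41/2, 93/5] × [-5/2, 1/9])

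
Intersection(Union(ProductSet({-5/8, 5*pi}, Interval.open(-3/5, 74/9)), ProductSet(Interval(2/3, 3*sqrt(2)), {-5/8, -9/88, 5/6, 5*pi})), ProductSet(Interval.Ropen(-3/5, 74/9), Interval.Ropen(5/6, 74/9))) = ProductSet(Interval(2/3, 3*sqrt(2)), {5/6})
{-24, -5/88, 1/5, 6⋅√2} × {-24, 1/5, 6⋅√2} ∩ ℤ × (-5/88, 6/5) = {-24} × {1/5}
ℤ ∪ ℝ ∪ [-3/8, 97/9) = (-∞, ∞)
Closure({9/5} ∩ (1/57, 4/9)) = ∅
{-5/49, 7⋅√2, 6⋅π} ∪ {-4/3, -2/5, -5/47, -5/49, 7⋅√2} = {-4/3, -2/5, -5/47, -5/49, 7⋅√2, 6⋅π}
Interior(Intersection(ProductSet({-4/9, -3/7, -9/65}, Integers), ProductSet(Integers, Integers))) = EmptySet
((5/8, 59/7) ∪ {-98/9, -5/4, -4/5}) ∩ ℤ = {1, 2, …, 8}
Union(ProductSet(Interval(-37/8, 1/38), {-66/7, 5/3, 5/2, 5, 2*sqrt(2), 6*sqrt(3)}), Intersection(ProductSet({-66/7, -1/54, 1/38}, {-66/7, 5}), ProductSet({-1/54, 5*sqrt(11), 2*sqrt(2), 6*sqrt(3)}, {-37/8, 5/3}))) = ProductSet(Interval(-37/8, 1/38), {-66/7, 5/3, 5/2, 5, 2*sqrt(2), 6*sqrt(3)})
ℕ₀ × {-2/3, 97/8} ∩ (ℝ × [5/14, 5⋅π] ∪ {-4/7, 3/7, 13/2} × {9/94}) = ℕ₀ × {97/8}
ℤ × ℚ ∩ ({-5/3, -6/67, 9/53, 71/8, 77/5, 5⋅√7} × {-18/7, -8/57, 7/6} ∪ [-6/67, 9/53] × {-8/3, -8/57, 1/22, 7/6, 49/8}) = {0} × {-8/3, -8/57, 1/22, 7/6, 49/8}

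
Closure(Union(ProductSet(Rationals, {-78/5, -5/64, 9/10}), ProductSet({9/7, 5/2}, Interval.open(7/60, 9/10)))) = Union(ProductSet({9/7, 5/2}, Interval(7/60, 9/10)), ProductSet(Reals, {-78/5, -5/64, 9/10}))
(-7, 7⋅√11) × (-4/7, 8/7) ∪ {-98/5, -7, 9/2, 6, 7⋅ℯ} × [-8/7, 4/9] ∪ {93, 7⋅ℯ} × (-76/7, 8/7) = ({93, 7⋅ℯ} × (-76/7, 8/7)) ∪ ({-98/5, -7, 9/2, 6, 7⋅ℯ} × [-8/7, 4/9]) ∪ ((-7, 7⋅√11) × (-4/7, 8/7))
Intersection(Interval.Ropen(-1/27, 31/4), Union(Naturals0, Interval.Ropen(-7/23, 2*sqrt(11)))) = Union(Interval.Ropen(-1/27, 2*sqrt(11)), Range(0, 8, 1))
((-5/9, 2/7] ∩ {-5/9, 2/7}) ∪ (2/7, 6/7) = [2/7, 6/7)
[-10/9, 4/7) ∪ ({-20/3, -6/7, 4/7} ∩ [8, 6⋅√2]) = [-10/9, 4/7)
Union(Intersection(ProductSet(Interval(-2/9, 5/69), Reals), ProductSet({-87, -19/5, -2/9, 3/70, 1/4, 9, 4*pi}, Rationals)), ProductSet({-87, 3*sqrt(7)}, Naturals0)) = Union(ProductSet({-87, 3*sqrt(7)}, Naturals0), ProductSet({-2/9, 3/70}, Rationals))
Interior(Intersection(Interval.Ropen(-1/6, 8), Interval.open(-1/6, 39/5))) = Interval.open(-1/6, 39/5)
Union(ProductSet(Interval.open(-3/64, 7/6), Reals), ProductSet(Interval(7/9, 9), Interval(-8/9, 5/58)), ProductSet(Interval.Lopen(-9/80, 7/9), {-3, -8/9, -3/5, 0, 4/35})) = Union(ProductSet(Interval.Lopen(-9/80, 7/9), {-3, -8/9, -3/5, 0, 4/35}), ProductSet(Interval.open(-3/64, 7/6), Reals), ProductSet(Interval(7/9, 9), Interval(-8/9, 5/58)))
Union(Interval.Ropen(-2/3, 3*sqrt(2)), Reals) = Interval(-oo, oo)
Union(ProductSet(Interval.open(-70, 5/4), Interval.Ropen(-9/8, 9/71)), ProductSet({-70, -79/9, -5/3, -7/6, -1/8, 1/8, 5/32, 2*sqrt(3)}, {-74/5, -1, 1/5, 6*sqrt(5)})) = Union(ProductSet({-70, -79/9, -5/3, -7/6, -1/8, 1/8, 5/32, 2*sqrt(3)}, {-74/5, -1, 1/5, 6*sqrt(5)}), ProductSet(Interval.open(-70, 5/4), Interval.Ropen(-9/8, 9/71)))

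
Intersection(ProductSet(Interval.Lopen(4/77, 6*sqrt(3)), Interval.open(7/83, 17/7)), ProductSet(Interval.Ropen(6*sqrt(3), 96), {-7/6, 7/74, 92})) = ProductSet({6*sqrt(3)}, {7/74})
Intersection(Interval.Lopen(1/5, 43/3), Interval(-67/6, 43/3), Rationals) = Intersection(Interval.Lopen(1/5, 43/3), Rationals)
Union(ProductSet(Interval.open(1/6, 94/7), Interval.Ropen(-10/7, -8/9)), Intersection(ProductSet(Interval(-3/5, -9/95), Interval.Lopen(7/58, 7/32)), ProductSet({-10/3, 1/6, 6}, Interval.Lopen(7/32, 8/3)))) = ProductSet(Interval.open(1/6, 94/7), Interval.Ropen(-10/7, -8/9))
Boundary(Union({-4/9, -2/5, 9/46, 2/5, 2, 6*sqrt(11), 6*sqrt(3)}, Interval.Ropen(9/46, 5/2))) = {-4/9, -2/5, 9/46, 5/2, 6*sqrt(11), 6*sqrt(3)}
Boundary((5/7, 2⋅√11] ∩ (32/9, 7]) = {32/9, 2⋅√11}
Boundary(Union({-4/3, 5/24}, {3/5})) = {-4/3, 5/24, 3/5}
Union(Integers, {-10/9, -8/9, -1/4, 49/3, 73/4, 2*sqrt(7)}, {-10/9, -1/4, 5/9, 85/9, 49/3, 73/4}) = Union({-10/9, -8/9, -1/4, 5/9, 85/9, 49/3, 73/4, 2*sqrt(7)}, Integers)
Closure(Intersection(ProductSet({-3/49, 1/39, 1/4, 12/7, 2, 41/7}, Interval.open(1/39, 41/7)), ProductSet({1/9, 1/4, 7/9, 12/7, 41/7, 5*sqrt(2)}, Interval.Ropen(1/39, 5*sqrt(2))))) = ProductSet({1/4, 12/7, 41/7}, Interval(1/39, 41/7))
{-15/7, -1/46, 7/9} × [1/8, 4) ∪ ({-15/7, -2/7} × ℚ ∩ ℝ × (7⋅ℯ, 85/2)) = ({-15/7, -1/46, 7/9} × [1/8, 4)) ∪ ({-15/7, -2/7} × (ℚ ∩ (7⋅ℯ, 85/2)))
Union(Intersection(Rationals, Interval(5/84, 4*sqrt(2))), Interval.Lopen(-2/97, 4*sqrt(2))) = Union(Intersection(Interval(5/84, 4*sqrt(2)), Rationals), Interval.Lopen(-2/97, 4*sqrt(2)))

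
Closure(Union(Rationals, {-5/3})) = Reals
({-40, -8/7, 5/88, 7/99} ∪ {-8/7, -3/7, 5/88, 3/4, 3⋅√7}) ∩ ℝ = {-40, -8/7, -3/7, 5/88, 7/99, 3/4, 3⋅√7}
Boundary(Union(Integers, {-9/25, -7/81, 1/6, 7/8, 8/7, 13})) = Union({-9/25, -7/81, 1/6, 7/8, 8/7}, Integers)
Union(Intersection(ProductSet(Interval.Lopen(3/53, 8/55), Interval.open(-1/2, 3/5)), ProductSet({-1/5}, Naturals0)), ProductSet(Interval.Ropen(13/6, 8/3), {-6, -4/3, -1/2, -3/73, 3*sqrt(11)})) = ProductSet(Interval.Ropen(13/6, 8/3), {-6, -4/3, -1/2, -3/73, 3*sqrt(11)})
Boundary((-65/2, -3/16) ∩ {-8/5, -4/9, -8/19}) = {-8/5, -4/9, -8/19}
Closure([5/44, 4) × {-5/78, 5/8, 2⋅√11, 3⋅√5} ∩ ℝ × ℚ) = [5/44, 4] × {-5/78, 5/8}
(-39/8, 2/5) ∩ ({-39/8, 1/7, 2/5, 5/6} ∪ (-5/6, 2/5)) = (-5/6, 2/5)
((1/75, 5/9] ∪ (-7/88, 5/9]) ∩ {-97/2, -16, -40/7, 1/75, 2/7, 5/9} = {1/75, 2/7, 5/9}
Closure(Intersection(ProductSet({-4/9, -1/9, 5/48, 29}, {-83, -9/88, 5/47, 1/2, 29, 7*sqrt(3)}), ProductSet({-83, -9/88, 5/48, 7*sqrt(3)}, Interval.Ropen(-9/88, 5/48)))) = ProductSet({5/48}, {-9/88})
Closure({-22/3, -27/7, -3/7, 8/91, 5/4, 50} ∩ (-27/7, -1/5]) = {-3/7}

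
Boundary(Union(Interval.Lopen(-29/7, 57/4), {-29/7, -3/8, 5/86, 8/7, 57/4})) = {-29/7, 57/4}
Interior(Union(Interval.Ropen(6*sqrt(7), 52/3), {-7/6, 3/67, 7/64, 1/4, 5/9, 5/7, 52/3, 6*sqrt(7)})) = Interval.open(6*sqrt(7), 52/3)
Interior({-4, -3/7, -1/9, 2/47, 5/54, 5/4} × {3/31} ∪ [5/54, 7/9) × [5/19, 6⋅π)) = (5/54, 7/9) × (5/19, 6⋅π)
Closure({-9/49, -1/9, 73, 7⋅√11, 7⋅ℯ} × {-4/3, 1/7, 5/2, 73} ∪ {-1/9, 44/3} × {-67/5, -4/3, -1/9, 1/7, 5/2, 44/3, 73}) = ({-1/9, 44/3} × {-67/5, -4/3, -1/9, 1/7, 5/2, 44/3, 73}) ∪ ({-9/49, -1/9, 73, 7⋅√11, 7⋅ℯ} × {-4/3, 1/7, 5/2, 73})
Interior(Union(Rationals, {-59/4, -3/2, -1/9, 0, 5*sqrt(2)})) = EmptySet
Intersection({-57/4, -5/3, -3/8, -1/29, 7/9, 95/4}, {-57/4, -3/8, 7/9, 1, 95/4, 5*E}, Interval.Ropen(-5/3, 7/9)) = {-3/8}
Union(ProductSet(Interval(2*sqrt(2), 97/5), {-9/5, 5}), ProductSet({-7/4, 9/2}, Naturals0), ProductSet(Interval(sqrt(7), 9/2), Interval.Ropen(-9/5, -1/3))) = Union(ProductSet({-7/4, 9/2}, Naturals0), ProductSet(Interval(2*sqrt(2), 97/5), {-9/5, 5}), ProductSet(Interval(sqrt(7), 9/2), Interval.Ropen(-9/5, -1/3)))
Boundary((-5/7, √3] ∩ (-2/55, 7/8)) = {-2/55, 7/8}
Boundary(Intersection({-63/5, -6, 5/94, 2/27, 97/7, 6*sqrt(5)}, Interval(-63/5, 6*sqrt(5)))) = {-63/5, -6, 5/94, 2/27, 6*sqrt(5)}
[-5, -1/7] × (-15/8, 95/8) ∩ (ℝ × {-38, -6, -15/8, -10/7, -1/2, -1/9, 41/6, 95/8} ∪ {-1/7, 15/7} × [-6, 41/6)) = ({-1/7} × (-15/8, 41/6)) ∪ ([-5, -1/7] × {-10/7, -1/2, -1/9, 41/6})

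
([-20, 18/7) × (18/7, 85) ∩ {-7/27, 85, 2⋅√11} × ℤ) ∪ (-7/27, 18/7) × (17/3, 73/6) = ({-7/27} × {3, 4, …, 84}) ∪ ((-7/27, 18/7) × (17/3, 73/6))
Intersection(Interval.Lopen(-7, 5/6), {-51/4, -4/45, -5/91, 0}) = {-4/45, -5/91, 0}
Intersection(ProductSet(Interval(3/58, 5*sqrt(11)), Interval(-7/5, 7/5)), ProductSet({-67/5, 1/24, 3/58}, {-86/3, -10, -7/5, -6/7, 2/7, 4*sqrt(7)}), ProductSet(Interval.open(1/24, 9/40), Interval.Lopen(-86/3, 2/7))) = ProductSet({3/58}, {-7/5, -6/7, 2/7})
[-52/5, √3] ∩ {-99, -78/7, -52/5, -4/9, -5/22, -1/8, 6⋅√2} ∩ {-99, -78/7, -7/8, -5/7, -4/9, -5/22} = {-4/9, -5/22}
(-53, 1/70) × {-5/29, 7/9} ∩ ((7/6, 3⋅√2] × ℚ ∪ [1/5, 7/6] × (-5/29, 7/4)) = ∅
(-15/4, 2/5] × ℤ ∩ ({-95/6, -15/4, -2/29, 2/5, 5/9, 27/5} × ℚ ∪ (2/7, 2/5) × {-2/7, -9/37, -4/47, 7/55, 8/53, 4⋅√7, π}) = {-2/29, 2/5} × ℤ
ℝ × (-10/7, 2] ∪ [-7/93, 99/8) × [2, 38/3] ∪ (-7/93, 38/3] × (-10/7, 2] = ((-∞, ∞) × (-10/7, 2]) ∪ ([-7/93, 99/8) × [2, 38/3])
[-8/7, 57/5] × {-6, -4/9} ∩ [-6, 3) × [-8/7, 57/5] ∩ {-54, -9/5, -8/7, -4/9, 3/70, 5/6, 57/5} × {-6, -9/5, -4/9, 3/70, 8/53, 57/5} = {-8/7, -4/9, 3/70, 5/6} × {-4/9}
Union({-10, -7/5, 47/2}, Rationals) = Rationals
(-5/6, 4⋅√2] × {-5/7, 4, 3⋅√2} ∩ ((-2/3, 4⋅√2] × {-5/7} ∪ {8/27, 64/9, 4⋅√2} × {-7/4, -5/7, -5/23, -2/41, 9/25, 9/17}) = (-2/3, 4⋅√2] × {-5/7}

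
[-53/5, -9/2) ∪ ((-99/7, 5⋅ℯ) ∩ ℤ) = {-14, -13, …, 13} ∪ [-53/5, -9/2)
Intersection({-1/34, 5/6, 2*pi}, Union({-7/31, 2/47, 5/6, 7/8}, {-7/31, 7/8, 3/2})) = {5/6}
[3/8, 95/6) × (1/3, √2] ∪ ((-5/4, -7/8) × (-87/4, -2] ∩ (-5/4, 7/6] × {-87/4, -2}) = ((-5/4, -7/8) × {-2}) ∪ ([3/8, 95/6) × (1/3, √2])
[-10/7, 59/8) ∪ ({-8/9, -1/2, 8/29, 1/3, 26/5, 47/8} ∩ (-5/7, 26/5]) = [-10/7, 59/8)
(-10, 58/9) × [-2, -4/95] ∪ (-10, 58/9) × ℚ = (-10, 58/9) × (ℚ ∪ [-2, -4/95])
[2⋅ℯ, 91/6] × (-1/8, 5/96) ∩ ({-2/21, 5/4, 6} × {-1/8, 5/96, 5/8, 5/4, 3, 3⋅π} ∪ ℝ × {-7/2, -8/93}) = [2⋅ℯ, 91/6] × {-8/93}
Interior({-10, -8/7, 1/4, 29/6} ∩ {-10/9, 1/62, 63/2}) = ∅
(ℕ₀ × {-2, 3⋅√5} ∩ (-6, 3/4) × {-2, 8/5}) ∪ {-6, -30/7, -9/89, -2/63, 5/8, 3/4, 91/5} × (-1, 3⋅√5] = ({0} × {-2}) ∪ ({-6, -30/7, -9/89, -2/63, 5/8, 3/4, 91/5} × (-1, 3⋅√5])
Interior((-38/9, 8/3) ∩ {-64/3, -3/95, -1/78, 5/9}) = ∅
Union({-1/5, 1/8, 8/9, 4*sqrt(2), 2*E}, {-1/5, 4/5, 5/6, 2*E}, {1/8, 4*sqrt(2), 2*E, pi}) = {-1/5, 1/8, 4/5, 5/6, 8/9, 4*sqrt(2), 2*E, pi}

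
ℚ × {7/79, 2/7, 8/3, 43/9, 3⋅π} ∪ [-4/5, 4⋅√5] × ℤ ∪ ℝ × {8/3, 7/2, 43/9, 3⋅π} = (ℝ × {8/3, 7/2, 43/9, 3⋅π}) ∪ (ℚ × {7/79, 2/7, 8/3, 43/9, 3⋅π}) ∪ ([-4/5, 4⋅√5] × ℤ)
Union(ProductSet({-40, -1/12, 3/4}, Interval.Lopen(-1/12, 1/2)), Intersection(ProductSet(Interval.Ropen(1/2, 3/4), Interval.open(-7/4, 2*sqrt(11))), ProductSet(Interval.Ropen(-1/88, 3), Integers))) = Union(ProductSet({-40, -1/12, 3/4}, Interval.Lopen(-1/12, 1/2)), ProductSet(Interval.Ropen(1/2, 3/4), Range(-1, 7, 1)))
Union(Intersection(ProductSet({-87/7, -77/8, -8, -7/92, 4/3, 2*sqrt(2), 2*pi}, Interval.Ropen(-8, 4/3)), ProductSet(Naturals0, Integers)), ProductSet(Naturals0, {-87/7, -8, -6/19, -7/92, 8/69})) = ProductSet(Naturals0, {-87/7, -8, -6/19, -7/92, 8/69})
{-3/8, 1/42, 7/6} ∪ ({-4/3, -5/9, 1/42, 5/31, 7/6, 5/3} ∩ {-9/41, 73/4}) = {-3/8, 1/42, 7/6}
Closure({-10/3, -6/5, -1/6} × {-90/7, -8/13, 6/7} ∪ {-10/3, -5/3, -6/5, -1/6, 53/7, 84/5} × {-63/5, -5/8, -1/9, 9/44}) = ({-10/3, -6/5, -1/6} × {-90/7, -8/13, 6/7}) ∪ ({-10/3, -5/3, -6/5, -1/6, 53/7, 84/5} × {-63/5, -5/8, -1/9, 9/44})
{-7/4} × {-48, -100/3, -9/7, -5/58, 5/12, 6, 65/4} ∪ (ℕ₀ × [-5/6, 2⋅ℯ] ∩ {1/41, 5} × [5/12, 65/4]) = ({5} × [5/12, 2⋅ℯ]) ∪ ({-7/4} × {-48, -100/3, -9/7, -5/58, 5/12, 6, 65/4})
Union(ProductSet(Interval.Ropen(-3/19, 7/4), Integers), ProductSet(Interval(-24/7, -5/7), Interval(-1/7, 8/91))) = Union(ProductSet(Interval(-24/7, -5/7), Interval(-1/7, 8/91)), ProductSet(Interval.Ropen(-3/19, 7/4), Integers))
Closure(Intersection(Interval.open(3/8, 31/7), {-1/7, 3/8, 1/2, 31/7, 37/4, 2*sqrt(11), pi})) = {1/2, pi}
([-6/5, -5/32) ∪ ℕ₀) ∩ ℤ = {-1} ∪ ℕ₀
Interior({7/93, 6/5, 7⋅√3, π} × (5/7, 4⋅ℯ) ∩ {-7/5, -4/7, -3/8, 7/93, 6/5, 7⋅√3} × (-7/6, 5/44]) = ∅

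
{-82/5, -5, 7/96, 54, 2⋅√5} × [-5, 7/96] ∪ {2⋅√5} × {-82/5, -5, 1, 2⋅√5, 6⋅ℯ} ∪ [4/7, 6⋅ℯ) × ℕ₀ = ([4/7, 6⋅ℯ) × ℕ₀) ∪ ({-82/5, -5, 7/96, 54, 2⋅√5} × [-5, 7/96]) ∪ ({2⋅√5} × {-82/5, -5, 1, 2⋅√5, 6⋅ℯ})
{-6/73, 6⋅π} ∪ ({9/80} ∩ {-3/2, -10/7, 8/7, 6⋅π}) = {-6/73, 6⋅π}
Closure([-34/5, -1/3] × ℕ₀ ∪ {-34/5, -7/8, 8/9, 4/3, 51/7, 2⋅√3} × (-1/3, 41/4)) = ([-34/5, -1/3] × ℕ₀) ∪ ({-34/5, -7/8, 8/9, 4/3, 51/7, 2⋅√3} × [-1/3, 41/4])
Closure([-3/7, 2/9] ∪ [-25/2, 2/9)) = [-25/2, 2/9]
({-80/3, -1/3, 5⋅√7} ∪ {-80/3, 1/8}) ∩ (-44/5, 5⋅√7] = {-1/3, 1/8, 5⋅√7}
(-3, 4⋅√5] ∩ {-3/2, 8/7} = {-3/2, 8/7}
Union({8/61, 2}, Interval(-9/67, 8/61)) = Union({2}, Interval(-9/67, 8/61))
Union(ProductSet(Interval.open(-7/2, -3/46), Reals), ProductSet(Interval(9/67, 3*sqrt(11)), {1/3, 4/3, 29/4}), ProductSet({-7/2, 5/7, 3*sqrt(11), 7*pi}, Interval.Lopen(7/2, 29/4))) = Union(ProductSet({-7/2, 5/7, 3*sqrt(11), 7*pi}, Interval.Lopen(7/2, 29/4)), ProductSet(Interval.open(-7/2, -3/46), Reals), ProductSet(Interval(9/67, 3*sqrt(11)), {1/3, 4/3, 29/4}))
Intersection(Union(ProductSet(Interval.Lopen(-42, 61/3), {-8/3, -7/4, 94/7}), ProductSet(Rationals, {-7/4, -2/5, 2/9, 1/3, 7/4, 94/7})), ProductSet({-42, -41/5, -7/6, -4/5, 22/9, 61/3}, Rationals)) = Union(ProductSet({-41/5, -7/6, -4/5, 22/9, 61/3}, {-8/3, -7/4, 94/7}), ProductSet({-42, -41/5, -7/6, -4/5, 22/9, 61/3}, {-7/4, -2/5, 2/9, 1/3, 7/4, 94/7}))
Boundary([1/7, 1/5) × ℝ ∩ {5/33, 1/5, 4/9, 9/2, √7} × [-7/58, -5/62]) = {5/33} × [-7/58, -5/62]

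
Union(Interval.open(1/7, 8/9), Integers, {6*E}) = Union({6*E}, Integers, Interval.open(1/7, 8/9))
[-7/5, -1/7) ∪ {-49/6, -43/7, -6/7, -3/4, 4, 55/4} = {-49/6, -43/7, 4, 55/4} ∪ [-7/5, -1/7)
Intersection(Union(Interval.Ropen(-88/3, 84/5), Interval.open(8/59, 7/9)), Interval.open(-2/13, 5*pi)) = Interval.open(-2/13, 5*pi)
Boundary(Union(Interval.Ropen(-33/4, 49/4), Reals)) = EmptySet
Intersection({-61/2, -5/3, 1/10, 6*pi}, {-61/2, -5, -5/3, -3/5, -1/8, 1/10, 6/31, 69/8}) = {-61/2, -5/3, 1/10}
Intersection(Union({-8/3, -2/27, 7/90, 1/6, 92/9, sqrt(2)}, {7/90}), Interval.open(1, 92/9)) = {sqrt(2)}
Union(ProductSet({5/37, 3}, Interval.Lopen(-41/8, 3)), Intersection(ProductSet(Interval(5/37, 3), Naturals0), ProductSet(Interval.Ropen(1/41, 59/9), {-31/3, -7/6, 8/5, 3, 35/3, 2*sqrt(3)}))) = Union(ProductSet({5/37, 3}, Interval.Lopen(-41/8, 3)), ProductSet(Interval(5/37, 3), {3}))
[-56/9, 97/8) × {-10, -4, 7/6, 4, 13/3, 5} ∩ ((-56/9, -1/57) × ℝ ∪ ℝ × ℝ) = [-56/9, 97/8) × {-10, -4, 7/6, 4, 13/3, 5}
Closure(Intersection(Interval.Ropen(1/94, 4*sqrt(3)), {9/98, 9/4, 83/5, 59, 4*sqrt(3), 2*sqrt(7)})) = {9/98, 9/4, 2*sqrt(7)}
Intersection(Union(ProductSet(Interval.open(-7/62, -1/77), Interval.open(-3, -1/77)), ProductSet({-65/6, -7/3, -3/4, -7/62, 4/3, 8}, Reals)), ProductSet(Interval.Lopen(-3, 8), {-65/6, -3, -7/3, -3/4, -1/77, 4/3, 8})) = Union(ProductSet({-7/3, -3/4, -7/62, 4/3, 8}, {-65/6, -3, -7/3, -3/4, -1/77, 4/3, 8}), ProductSet(Interval.open(-7/62, -1/77), {-7/3, -3/4}))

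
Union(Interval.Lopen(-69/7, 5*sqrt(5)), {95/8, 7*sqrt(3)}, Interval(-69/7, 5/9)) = Union({95/8, 7*sqrt(3)}, Interval(-69/7, 5*sqrt(5)))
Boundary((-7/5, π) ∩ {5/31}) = {5/31}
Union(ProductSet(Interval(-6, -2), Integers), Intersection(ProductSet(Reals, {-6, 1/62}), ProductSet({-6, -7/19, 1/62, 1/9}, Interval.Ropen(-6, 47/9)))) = Union(ProductSet({-6, -7/19, 1/62, 1/9}, {-6, 1/62}), ProductSet(Interval(-6, -2), Integers))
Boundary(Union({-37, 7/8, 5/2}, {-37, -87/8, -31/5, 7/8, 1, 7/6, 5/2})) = {-37, -87/8, -31/5, 7/8, 1, 7/6, 5/2}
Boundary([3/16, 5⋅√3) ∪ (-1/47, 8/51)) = {-1/47, 8/51, 3/16, 5⋅√3}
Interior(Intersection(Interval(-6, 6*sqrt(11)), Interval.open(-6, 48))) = Interval.open(-6, 6*sqrt(11))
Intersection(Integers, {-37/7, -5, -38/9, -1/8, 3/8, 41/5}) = {-5}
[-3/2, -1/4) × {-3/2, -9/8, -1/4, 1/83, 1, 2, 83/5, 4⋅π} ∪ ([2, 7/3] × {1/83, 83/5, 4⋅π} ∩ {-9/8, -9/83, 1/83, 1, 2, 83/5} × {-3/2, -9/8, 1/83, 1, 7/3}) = ({2} × {1/83}) ∪ ([-3/2, -1/4) × {-3/2, -9/8, -1/4, 1/83, 1, 2, 83/5, 4⋅π})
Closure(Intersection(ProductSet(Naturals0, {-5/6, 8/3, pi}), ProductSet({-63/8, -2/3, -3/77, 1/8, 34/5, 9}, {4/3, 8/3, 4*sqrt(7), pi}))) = ProductSet({9}, {8/3, pi})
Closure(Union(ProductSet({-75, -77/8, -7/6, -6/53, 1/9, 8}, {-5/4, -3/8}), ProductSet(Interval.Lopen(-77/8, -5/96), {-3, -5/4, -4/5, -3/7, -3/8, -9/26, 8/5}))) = Union(ProductSet({-75, -77/8, -7/6, -6/53, 1/9, 8}, {-5/4, -3/8}), ProductSet(Interval(-77/8, -5/96), {-3, -5/4, -4/5, -3/7, -3/8, -9/26, 8/5}))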